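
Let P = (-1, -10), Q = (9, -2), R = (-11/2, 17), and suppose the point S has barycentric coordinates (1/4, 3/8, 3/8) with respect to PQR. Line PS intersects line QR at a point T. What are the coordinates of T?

Line PS meets QR where the P-coordinate vanishes; zeroing S's P-weight and renormalizing leaves Q, R-weights 3/8 : 3/8 → (1/2, 1/2).
So T = (1/2)·Q + (1/2)·R = (7/4, 15/2).

(7/4, 15/2)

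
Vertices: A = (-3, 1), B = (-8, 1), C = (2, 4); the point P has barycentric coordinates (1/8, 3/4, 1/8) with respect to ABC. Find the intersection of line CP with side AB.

(-51/7, 1)

Line CP meets AB where the C-coordinate vanishes; zeroing P's C-weight and renormalizing leaves A, B-weights 1/8 : 3/4 → (1/7, 6/7).
So Q = (1/7)·A + (6/7)·B = (-51/7, 1).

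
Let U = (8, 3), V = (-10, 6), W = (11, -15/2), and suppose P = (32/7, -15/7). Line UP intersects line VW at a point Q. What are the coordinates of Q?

Barycentric coordinates of P with respect to UVW: (1/7, 2/7, 4/7).
On side VW the U-coordinate is zero; dropping P's U-weight 1/7 and renormalizing the remaining 2/7 : 4/7 gives weights 1/3, 2/3 on V, W.
Q = (1/3)·(-10, 6) + (2/3)·(11, -15/2) = (4, -3).

(4, -3)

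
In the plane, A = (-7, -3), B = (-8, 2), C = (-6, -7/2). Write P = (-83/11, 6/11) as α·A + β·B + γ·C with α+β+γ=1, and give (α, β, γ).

Signed area of the reference triangle: [ABC] = ½·((-7)·(2−(-7/2)) + (-8)·(-7/2−(-3)) + (-6)·(-3−2)) = ½·(-77/2 + 4 + 30) = -9/4.
[PBC] = ½·((-83/11)·(2−(-7/2)) + (-8)·(-7/2−(6/11)) + (-6)·(6/11−2)) = ½·(-83/2 + 356/11 + 96/11) = -9/44, so the A-coordinate is (-9/44)/(-9/4) = 1/11.
[APC] = ½·((-7)·(6/11−(-7/2)) + (-83/11)·(-7/2−(-3)) + (-6)·(-3−(6/11))) = ½·(-623/22 + 83/22 + 234/11) = -18/11, so the B-coordinate is 8/11.
[ABP] = ½·((-7)·(2−(6/11)) + (-8)·(6/11−(-3)) + (-83/11)·(-3−2)) = ½·(-112/11 − 312/11 + 415/11) = -9/22, so the C-coordinate is 2/11.

(1/11, 8/11, 2/11)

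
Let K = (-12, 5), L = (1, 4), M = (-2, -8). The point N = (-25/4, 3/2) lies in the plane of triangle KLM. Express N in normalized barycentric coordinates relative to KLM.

Signed area of the reference triangle: [KLM] = ½·((-12)·(4−(-8)) + 1·(-8−5) + (-2)·(5−4)) = ½·(-144 − 13 − 2) = -159/2.
[NLM] = ½·((-25/4)·(4−(-8)) + 1·(-8−(3/2)) + (-2)·(3/2−4)) = ½·(-75 − 19/2 + 5) = -159/4, so the K-coordinate is (-159/4)/(-159/2) = 1/2.
[KNM] = ½·((-12)·(3/2−(-8)) + (-25/4)·(-8−5) + (-2)·(5−(3/2))) = ½·(-114 + 325/4 − 7) = -159/8, so the L-coordinate is 1/4.
[KLN] = ½·((-12)·(4−(3/2)) + 1·(3/2−5) + (-25/4)·(5−4)) = ½·(-30 − 7/2 − 25/4) = -159/8, so the M-coordinate is 1/4.

(1/2, 1/4, 1/4)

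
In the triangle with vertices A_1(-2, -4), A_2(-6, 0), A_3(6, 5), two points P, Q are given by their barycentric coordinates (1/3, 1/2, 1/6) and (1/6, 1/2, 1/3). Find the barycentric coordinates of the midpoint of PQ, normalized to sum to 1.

(1/4, 1/2, 1/4)

Since both coordinate triples sum to 1, the midpoint's barycentrics are the componentwise average.
(1/3+1/6)/2 = 1/4; similarly 1/2 and 1/4.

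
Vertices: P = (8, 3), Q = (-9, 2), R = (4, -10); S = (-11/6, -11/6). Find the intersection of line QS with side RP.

(16/3, -17/3)

Barycentric coordinates of S with respect to PQR: (1/6, 1/2, 1/3).
On side RP the Q-coordinate is zero; dropping S's Q-weight 1/2 and renormalizing the remaining 1/3 : 1/6 gives weights 2/3, 1/3 on R, P.
T = (2/3)·(4, -10) + (1/3)·(8, 3) = (16/3, -17/3).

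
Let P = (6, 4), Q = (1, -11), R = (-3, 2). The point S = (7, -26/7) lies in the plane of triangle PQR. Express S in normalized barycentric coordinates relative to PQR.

(6/7, 4/7, -3/7)

Signed area of the reference triangle: [PQR] = ½·(6·(-11−2) + 1·(2−4) + (-3)·(4−(-11))) = ½·(-78 − 2 − 45) = -125/2.
[SQR] = ½·(7·(-11−2) + 1·(2−(-26/7)) + (-3)·(-26/7−(-11))) = ½·(-91 + 40/7 − 153/7) = -375/7, so the P-coordinate is (-375/7)/(-125/2) = 6/7.
[PSR] = ½·(6·(-26/7−2) + 7·(2−4) + (-3)·(4−(-26/7))) = ½·(-240/7 − 14 − 162/7) = -250/7, so the Q-coordinate is 4/7.
[PQS] = ½·(6·(-11−(-26/7)) + 1·(-26/7−4) + 7·(4−(-11))) = ½·(-306/7 − 54/7 + 105) = 375/14, so the R-coordinate is -3/7.
Check: 6/7 + 4/7 − 3/7 = 1.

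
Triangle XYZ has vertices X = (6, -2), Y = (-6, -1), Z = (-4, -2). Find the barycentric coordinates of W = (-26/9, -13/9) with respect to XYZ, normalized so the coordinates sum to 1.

Signed area of the reference triangle: [XYZ] = ½·(6·(-1−(-2)) + (-6)·(-2−(-2)) + (-4)·(-2−(-1))) = ½·(6 + 0 + 4) = 5.
[WYZ] = ½·((-26/9)·(-1−(-2)) + (-6)·(-2−(-13/9)) + (-4)·(-13/9−(-1))) = ½·(-26/9 + 10/3 + 16/9) = 10/9, so the X-coordinate is (10/9)/5 = 2/9.
[XWZ] = ½·(6·(-13/9−(-2)) + (-26/9)·(-2−(-2)) + (-4)·(-2−(-13/9))) = ½·(10/3 + 0 + 20/9) = 25/9, so the Y-coordinate is 5/9.
[XYW] = ½·(6·(-1−(-13/9)) + (-6)·(-13/9−(-2)) + (-26/9)·(-2−(-1))) = ½·(8/3 − 10/3 + 26/9) = 10/9, so the Z-coordinate is 2/9.

(2/9, 5/9, 2/9)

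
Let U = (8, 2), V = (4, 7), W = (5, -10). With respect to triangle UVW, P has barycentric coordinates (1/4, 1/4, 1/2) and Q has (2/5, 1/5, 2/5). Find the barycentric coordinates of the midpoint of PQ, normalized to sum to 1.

(13/40, 9/40, 9/20)

Since both coordinate triples sum to 1, the midpoint's barycentrics are the componentwise average.
(1/4+2/5)/2 = 13/40; similarly 9/40 and 9/20.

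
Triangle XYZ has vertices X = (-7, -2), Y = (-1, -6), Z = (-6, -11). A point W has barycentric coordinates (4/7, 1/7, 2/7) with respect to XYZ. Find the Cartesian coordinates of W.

(-41/7, -36/7)

W = (4/7)·X + (1/7)·Y + (2/7)·Z.
x-coordinate: (4/7)·(-7) + (1/7)·(-1) + (2/7)·(-6) = -41/7.
y-coordinate: (4/7)·(-2) + (1/7)·(-6) + (2/7)·(-11) = -36/7.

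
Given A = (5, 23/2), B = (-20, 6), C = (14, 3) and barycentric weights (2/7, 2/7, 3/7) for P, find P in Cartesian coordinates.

(12/7, 44/7)

P = (2/7)·A + (2/7)·B + (3/7)·C.
x-coordinate: (2/7)·5 + (2/7)·(-20) + (3/7)·14 = 12/7.
y-coordinate: (2/7)·(23/2) + (2/7)·6 + (3/7)·3 = 44/7.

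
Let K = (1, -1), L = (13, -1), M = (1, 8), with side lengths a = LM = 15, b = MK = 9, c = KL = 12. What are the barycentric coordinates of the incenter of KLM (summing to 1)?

The incenter has barycentric coordinates proportional to the opposite side lengths: (15 : 9 : 12).
Normalizing by 15+9+12 = 36 gives (5/12, 1/4, 1/3).

(5/12, 1/4, 1/3)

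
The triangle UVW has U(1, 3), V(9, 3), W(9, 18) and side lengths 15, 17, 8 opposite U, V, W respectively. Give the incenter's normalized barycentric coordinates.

(3/8, 17/40, 1/5)

The incenter has barycentric coordinates proportional to the opposite side lengths: (15 : 17 : 8).
Normalizing by 15+17+8 = 40 gives (3/8, 17/40, 1/5).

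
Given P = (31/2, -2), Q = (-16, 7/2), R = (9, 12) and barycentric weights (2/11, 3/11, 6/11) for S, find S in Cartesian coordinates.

(37/11, 157/22)

S = (2/11)·P + (3/11)·Q + (6/11)·R.
x-coordinate: (2/11)·(31/2) + (3/11)·(-16) + (6/11)·9 = 37/11.
y-coordinate: (2/11)·(-2) + (3/11)·(7/2) + (6/11)·12 = 157/22.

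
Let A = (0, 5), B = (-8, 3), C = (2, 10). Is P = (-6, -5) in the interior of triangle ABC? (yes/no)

Barycentric coordinates of P: (47/18, 5/18, -17/9).
The three coordinates are positive, positive, negative; a point is interior exactly when all three are positive.

no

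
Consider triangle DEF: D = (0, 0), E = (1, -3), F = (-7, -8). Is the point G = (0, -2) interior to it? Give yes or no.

Barycentric coordinates of G: (13/29, 14/29, 2/29).
The three coordinates are positive, positive, positive; a point is interior exactly when all three are positive.

yes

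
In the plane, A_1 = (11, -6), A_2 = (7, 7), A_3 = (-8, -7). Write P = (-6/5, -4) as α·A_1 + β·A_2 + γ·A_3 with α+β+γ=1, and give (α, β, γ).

Signed area of the reference triangle: [A_1A_2A_3] = ½·(11·(7−(-7)) + 7·(-7−(-6)) + (-8)·(-6−7)) = ½·(154 − 7 + 104) = 251/2.
[PA_2A_3] = ½·((-6/5)·(7−(-7)) + 7·(-7−(-4)) + (-8)·(-4−7)) = ½·(-84/5 − 21 + 88) = 251/10, so the A_1-coordinate is (251/10)/(251/2) = 1/5.
[A_1PA_3] = ½·(11·(-4−(-7)) + (-6/5)·(-7−(-6)) + (-8)·(-6−(-4))) = ½·(33 + 6/5 + 16) = 251/10, so the A_2-coordinate is 1/5.
[A_1A_2P] = ½·(11·(7−(-4)) + 7·(-4−(-6)) + (-6/5)·(-6−7)) = ½·(121 + 14 + 78/5) = 753/10, so the A_3-coordinate is 3/5.

(1/5, 1/5, 3/5)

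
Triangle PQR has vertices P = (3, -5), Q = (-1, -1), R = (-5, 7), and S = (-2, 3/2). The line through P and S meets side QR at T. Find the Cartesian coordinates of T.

(-19/7, 17/7)

Barycentric coordinates of S with respect to PQR: (1/8, 1/2, 3/8).
On side QR the P-coordinate is zero; dropping S's P-weight 1/8 and renormalizing the remaining 1/2 : 3/8 gives weights 4/7, 3/7 on Q, R.
T = (4/7)·(-1, -1) + (3/7)·(-5, 7) = (-19/7, 17/7).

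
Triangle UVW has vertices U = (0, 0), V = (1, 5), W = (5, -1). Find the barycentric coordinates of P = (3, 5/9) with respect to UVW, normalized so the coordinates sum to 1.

Signed area of the reference triangle: [UVW] = ½·(0·(5−(-1)) + 1·(-1−0) + 5·(0−5)) = ½·(0 − 1 − 25) = -13.
[PVW] = ½·(3·(5−(-1)) + 1·(-1−(5/9)) + 5·(5/9−5)) = ½·(18 − 14/9 − 200/9) = -26/9, so the U-coordinate is (-26/9)/(-13) = 2/9.
[UPW] = ½·(0·(5/9−(-1)) + 3·(-1−0) + 5·(0−(5/9))) = ½·(0 − 3 − 25/9) = -26/9, so the V-coordinate is 2/9.
[UVP] = ½·(0·(5−(5/9)) + 1·(5/9−0) + 3·(0−5)) = ½·(0 + 5/9 − 15) = -65/9, so the W-coordinate is 5/9.
Check: 2/9 + 2/9 + 5/9 = 1.

(2/9, 2/9, 5/9)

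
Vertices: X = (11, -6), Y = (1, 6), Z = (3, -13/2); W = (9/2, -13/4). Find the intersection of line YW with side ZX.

(17/3, -19/3)

Barycentric coordinates of W with respect to XYZ: (1/4, 1/4, 1/2).
On side ZX the Y-coordinate is zero; dropping W's Y-weight 1/4 and renormalizing the remaining 1/2 : 1/4 gives weights 2/3, 1/3 on Z, X.
V = (2/3)·(3, -13/2) + (1/3)·(11, -6) = (17/3, -19/3).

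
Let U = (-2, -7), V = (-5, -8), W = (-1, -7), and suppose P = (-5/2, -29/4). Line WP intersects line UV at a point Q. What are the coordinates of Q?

(-3, -22/3)

Barycentric coordinates of P with respect to UVW: (1/2, 1/4, 1/4).
On side UV the W-coordinate is zero; dropping P's W-weight 1/4 and renormalizing the remaining 1/2 : 1/4 gives weights 2/3, 1/3 on U, V.
Q = (2/3)·(-2, -7) + (1/3)·(-5, -8) = (-3, -22/3).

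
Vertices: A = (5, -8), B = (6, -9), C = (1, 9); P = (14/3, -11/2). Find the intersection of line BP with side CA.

(4, -15/4)

Barycentric coordinates of P with respect to ABC: (1/2, 1/3, 1/6).
On side CA the B-coordinate is zero; dropping P's B-weight 1/3 and renormalizing the remaining 1/6 : 1/2 gives weights 1/4, 3/4 on C, A.
Q = (1/4)·(1, 9) + (3/4)·(5, -8) = (4, -15/4).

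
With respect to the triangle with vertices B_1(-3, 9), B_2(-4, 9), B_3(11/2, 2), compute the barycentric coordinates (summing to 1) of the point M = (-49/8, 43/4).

Signed area of the reference triangle: [B_1B_2B_3] = ½·((-3)·(9−2) + (-4)·(2−9) + (11/2)·(9−9)) = ½·(-21 + 28 + 0) = 7/2.
[MB_2B_3] = ½·((-49/8)·(9−2) + (-4)·(2−(43/4)) + (11/2)·(43/4−9)) = ½·(-343/8 + 35 + 77/8) = 7/8, so the B_1-coordinate is (7/8)/(7/2) = 1/4.
[B_1MB_3] = ½·((-3)·(43/4−2) + (-49/8)·(2−9) + (11/2)·(9−(43/4))) = ½·(-105/4 + 343/8 − 77/8) = 7/2, so the B_2-coordinate is 1.
[B_1B_2M] = ½·((-3)·(9−(43/4)) + (-4)·(43/4−9) + (-49/8)·(9−9)) = ½·(21/4 − 7 + 0) = -7/8, so the B_3-coordinate is -1/4.
Check: 1/4 + 1 − 1/4 = 1.

(1/4, 1, -1/4)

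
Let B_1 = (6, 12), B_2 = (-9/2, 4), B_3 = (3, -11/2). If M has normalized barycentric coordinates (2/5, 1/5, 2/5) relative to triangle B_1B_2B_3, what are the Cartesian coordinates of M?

(27/10, 17/5)

M = (2/5)·B_1 + (1/5)·B_2 + (2/5)·B_3.
x-coordinate: (2/5)·6 + (1/5)·(-9/2) + (2/5)·3 = 27/10.
y-coordinate: (2/5)·12 + (1/5)·4 + (2/5)·(-11/2) = 17/5.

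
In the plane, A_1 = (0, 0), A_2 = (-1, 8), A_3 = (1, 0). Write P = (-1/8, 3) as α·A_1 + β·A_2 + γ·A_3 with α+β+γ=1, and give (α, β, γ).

Signed area of the reference triangle: [A_1A_2A_3] = ½·(0·(8−0) + (-1)·(0−0) + 1·(0−8)) = ½·(0 + 0 − 8) = -4.
[PA_2A_3] = ½·((-1/8)·(8−0) + (-1)·(0−3) + 1·(3−8)) = ½·(-1 + 3 − 5) = -3/2, so the A_1-coordinate is (-3/2)/(-4) = 3/8.
[A_1PA_3] = ½·(0·(3−0) + (-1/8)·(0−0) + 1·(0−3)) = ½·(0 + 0 − 3) = -3/2, so the A_2-coordinate is 3/8.
[A_1A_2P] = ½·(0·(8−3) + (-1)·(3−0) + (-1/8)·(0−8)) = ½·(0 − 3 + 1) = -1, so the A_3-coordinate is 1/4.

(3/8, 3/8, 1/4)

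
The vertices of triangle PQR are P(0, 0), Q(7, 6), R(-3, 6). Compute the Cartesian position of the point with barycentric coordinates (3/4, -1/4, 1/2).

(-13/4, 3/2)

S = (3/4)·P + (-1/4)·Q + (1/2)·R.
x-coordinate: (3/4)·0 + (-1/4)·7 + (1/2)·(-3) = -13/4.
y-coordinate: (3/4)·0 + (-1/4)·6 + (1/2)·6 = 3/2.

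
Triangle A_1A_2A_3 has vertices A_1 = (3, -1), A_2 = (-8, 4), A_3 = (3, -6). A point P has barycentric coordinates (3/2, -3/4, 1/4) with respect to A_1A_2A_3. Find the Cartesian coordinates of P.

(45/4, -6)

P = (3/2)·A_1 + (-3/4)·A_2 + (1/4)·A_3.
x-coordinate: (3/2)·3 + (-3/4)·(-8) + (1/4)·3 = 45/4.
y-coordinate: (3/2)·(-1) + (-3/4)·4 + (1/4)·(-6) = -6.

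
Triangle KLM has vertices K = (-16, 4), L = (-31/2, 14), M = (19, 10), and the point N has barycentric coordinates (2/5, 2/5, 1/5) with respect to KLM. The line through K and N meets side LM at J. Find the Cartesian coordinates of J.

Line KN meets LM where the K-coordinate vanishes; zeroing N's K-weight and renormalizing leaves L, M-weights 2/5 : 1/5 → (2/3, 1/3).
So J = (2/3)·L + (1/3)·M = (-4, 38/3).

(-4, 38/3)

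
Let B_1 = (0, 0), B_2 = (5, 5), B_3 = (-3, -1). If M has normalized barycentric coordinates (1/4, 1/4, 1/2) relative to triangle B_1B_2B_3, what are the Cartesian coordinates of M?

M = (1/4)·B_1 + (1/4)·B_2 + (1/2)·B_3.
x-coordinate: (1/4)·0 + (1/4)·5 + (1/2)·(-3) = -1/4.
y-coordinate: (1/4)·0 + (1/4)·5 + (1/2)·(-1) = 3/4.

(-1/4, 3/4)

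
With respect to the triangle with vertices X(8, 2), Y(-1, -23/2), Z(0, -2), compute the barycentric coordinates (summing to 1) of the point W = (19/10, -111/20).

(3/10, 1/2, 1/5)

Signed area of the reference triangle: [XYZ] = ½·(8·(-23/2−(-2)) + (-1)·(-2−2) + 0·(2−(-23/2))) = ½·(-76 + 4 + 0) = -36.
[WYZ] = ½·((19/10)·(-23/2−(-2)) + (-1)·(-2−(-111/20)) + 0·(-111/20−(-23/2))) = ½·(-361/20 − 71/20 + 0) = -54/5, so the X-coordinate is (-54/5)/(-36) = 3/10.
[XWZ] = ½·(8·(-111/20−(-2)) + (19/10)·(-2−2) + 0·(2−(-111/20))) = ½·(-142/5 − 38/5 + 0) = -18, so the Y-coordinate is 1/2.
[XYW] = ½·(8·(-23/2−(-111/20)) + (-1)·(-111/20−2) + (19/10)·(2−(-23/2))) = ½·(-238/5 + 151/20 + 513/20) = -36/5, so the Z-coordinate is 1/5.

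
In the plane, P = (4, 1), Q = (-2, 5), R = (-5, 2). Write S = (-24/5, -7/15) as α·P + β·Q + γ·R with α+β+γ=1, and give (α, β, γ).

(4/15, -11/15, 22/15)

Signed area of the reference triangle: [PQR] = ½·(4·(5−2) + (-2)·(2−1) + (-5)·(1−5)) = ½·(12 − 2 + 20) = 15.
[SQR] = ½·((-24/5)·(5−2) + (-2)·(2−(-7/15)) + (-5)·(-7/15−5)) = ½·(-72/5 − 74/15 + 82/3) = 4, so the P-coordinate is 4/15 = 4/15.
[PSR] = ½·(4·(-7/15−2) + (-24/5)·(2−1) + (-5)·(1−(-7/15))) = ½·(-148/15 − 24/5 − 22/3) = -11, so the Q-coordinate is -11/15.
[PQS] = ½·(4·(5−(-7/15)) + (-2)·(-7/15−1) + (-24/5)·(1−5)) = ½·(328/15 + 44/15 + 96/5) = 22, so the R-coordinate is 22/15.
Check: 4/15 − 11/15 + 22/15 = 1.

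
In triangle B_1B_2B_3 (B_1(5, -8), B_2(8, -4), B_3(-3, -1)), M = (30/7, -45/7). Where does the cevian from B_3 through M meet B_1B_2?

(11/2, -22/3)

Barycentric coordinates of M with respect to B_1B_2B_3: (5/7, 1/7, 1/7).
On side B_1B_2 the B_3-coordinate is zero; dropping M's B_3-weight 1/7 and renormalizing the remaining 5/7 : 1/7 gives weights 5/6, 1/6 on B_1, B_2.
N = (5/6)·(5, -8) + (1/6)·(8, -4) = (11/2, -22/3).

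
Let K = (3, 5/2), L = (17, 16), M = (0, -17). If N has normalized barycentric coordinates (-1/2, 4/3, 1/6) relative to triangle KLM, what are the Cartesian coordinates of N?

N = (-1/2)·K + (4/3)·L + (1/6)·M.
x-coordinate: (-1/2)·3 + (4/3)·17 + (1/6)·0 = 127/6.
y-coordinate: (-1/2)·(5/2) + (4/3)·16 + (1/6)·(-17) = 69/4.

(127/6, 69/4)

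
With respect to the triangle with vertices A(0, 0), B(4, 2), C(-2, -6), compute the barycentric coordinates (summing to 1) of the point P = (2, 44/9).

(5/3, 1/9, -7/9)

Signed area of the reference triangle: [ABC] = ½·(0·(2−(-6)) + 4·(-6−0) + (-2)·(0−2)) = ½·(0 − 24 + 4) = -10.
[PBC] = ½·(2·(2−(-6)) + 4·(-6−(44/9)) + (-2)·(44/9−2)) = ½·(16 − 392/9 − 52/9) = -50/3, so the A-coordinate is (-50/3)/(-10) = 5/3.
[APC] = ½·(0·(44/9−(-6)) + 2·(-6−0) + (-2)·(0−(44/9))) = ½·(0 − 12 + 88/9) = -10/9, so the B-coordinate is 1/9.
[ABP] = ½·(0·(2−(44/9)) + 4·(44/9−0) + 2·(0−2)) = ½·(0 + 176/9 − 4) = 70/9, so the C-coordinate is -7/9.
Check: 5/3 + 1/9 − 7/9 = 1.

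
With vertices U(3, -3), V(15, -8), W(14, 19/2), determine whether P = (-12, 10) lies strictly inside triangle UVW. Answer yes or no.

no

Barycentric coordinates of P: (909/410, -661/410, 81/205).
The three coordinates are positive, negative, positive; a point is interior exactly when all three are positive.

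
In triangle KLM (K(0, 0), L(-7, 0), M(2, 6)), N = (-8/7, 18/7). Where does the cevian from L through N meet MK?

(6/5, 18/5)

Barycentric coordinates of N with respect to KLM: (2/7, 2/7, 3/7).
On side MK the L-coordinate is zero; dropping N's L-weight 2/7 and renormalizing the remaining 3/7 : 2/7 gives weights 3/5, 2/5 on M, K.
J = (3/5)·(2, 6) + (2/5)·(0, 0) = (6/5, 18/5).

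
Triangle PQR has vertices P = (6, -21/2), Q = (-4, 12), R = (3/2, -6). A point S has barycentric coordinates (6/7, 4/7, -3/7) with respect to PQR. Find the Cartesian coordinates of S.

S = (6/7)·P + (4/7)·Q + (-3/7)·R.
x-coordinate: (6/7)·6 + (4/7)·(-4) + (-3/7)·(3/2) = 31/14.
y-coordinate: (6/7)·(-21/2) + (4/7)·12 + (-3/7)·(-6) = 3/7.

(31/14, 3/7)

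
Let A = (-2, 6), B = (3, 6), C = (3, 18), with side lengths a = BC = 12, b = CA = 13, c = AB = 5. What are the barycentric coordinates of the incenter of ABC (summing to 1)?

(2/5, 13/30, 1/6)

The incenter has barycentric coordinates proportional to the opposite side lengths: (12 : 13 : 5).
Normalizing by 12+13+5 = 30 gives (2/5, 13/30, 1/6).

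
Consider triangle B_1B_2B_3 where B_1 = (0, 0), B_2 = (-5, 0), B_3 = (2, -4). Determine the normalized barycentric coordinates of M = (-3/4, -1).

(1/2, 1/4, 1/4)

Signed area of the reference triangle: [B_1B_2B_3] = ½·(0·(0−(-4)) + (-5)·(-4−0) + 2·(0−0)) = ½·(0 + 20 + 0) = 10.
[MB_2B_3] = ½·((-3/4)·(0−(-4)) + (-5)·(-4−(-1)) + 2·(-1−0)) = ½·(-3 + 15 − 2) = 5, so the B_1-coordinate is 5/10 = 1/2.
[B_1MB_3] = ½·(0·(-1−(-4)) + (-3/4)·(-4−0) + 2·(0−(-1))) = ½·(0 + 3 + 2) = 5/2, so the B_2-coordinate is 1/4.
[B_1B_2M] = ½·(0·(0−(-1)) + (-5)·(-1−0) + (-3/4)·(0−0)) = ½·(0 + 5 + 0) = 5/2, so the B_3-coordinate is 1/4.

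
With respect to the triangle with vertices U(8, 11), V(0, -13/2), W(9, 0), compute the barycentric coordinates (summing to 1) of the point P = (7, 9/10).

Signed area of the reference triangle: [UVW] = ½·(8·(-13/2−0) + 0·(0−11) + 9·(11−(-13/2))) = ½·(-52 + 0 + 315/2) = 211/4.
[PVW] = ½·(7·(-13/2−0) + 0·(0−(9/10)) + 9·(9/10−(-13/2))) = ½·(-91/2 + 0 + 333/5) = 211/20, so the U-coordinate is (211/20)/(211/4) = 1/5.
[UPW] = ½·(8·(9/10−0) + 7·(0−11) + 9·(11−(9/10))) = ½·(36/5 − 77 + 909/10) = 211/20, so the V-coordinate is 1/5.
[UVP] = ½·(8·(-13/2−(9/10)) + 0·(9/10−11) + 7·(11−(-13/2))) = ½·(-296/5 + 0 + 245/2) = 633/20, so the W-coordinate is 3/5.
Check: 1/5 + 1/5 + 3/5 = 1.

(1/5, 1/5, 3/5)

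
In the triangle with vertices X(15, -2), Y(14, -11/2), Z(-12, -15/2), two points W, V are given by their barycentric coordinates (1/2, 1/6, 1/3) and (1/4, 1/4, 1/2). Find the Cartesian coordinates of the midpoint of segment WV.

Barycentric coordinates of the midpoint are the average: (3/8, 5/24, 5/12).
Converting: (3/8)·X + (5/24)·Y + (5/12)·Z = (85/24, -241/48).

(85/24, -241/48)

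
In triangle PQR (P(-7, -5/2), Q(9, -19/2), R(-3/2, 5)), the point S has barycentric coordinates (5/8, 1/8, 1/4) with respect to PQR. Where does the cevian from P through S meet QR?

Line PS meets QR where the P-coordinate vanishes; zeroing S's P-weight and renormalizing leaves Q, R-weights 1/8 : 1/4 → (1/3, 2/3).
So T = (1/3)·Q + (2/3)·R = (2, 1/6).

(2, 1/6)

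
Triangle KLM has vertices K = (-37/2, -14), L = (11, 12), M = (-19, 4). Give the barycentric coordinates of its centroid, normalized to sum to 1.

The centroid is the average of the vertices, so each weight is 1/3.

(1/3, 1/3, 1/3)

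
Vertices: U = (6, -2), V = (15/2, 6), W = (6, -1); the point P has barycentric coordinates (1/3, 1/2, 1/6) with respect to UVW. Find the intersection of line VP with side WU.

Line VP meets WU where the V-coordinate vanishes; zeroing P's V-weight and renormalizing leaves W, U-weights 1/6 : 1/3 → (1/3, 2/3).
So Q = (1/3)·W + (2/3)·U = (6, -5/3).

(6, -5/3)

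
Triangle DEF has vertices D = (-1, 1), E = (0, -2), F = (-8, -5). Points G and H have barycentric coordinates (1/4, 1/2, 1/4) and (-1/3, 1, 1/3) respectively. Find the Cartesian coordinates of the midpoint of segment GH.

(-55/24, -3)

Barycentric coordinates of the midpoint are the average: (-1/24, 3/4, 7/24).
Converting: (-1/24)·D + (3/4)·E + (7/24)·F = (-55/24, -3).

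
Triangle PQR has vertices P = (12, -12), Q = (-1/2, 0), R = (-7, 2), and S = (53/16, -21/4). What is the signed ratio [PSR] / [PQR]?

1/8

[PQR] = ½·(12·(0−2) + (-1/2)·(2−(-12)) + (-7)·(-12−0)) = ½·(-24 − 7 + 84) = 53/2.
[PSR] = ½·(12·(-21/4−2) + (53/16)·(2−(-12)) + (-7)·(-12−(-21/4))) = ½·(-87 + 371/8 + 189/4) = 53/16, so the ratio is (53/16)/(53/2) = 1/8.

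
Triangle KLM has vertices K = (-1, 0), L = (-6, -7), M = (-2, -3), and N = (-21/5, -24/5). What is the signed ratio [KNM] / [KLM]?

3/5

[KLM] = ½·((-1)·(-7−(-3)) + (-6)·(-3−0) + (-2)·(0−(-7))) = ½·(4 + 18 − 14) = 4.
[KNM] = ½·((-1)·(-24/5−(-3)) + (-21/5)·(-3−0) + (-2)·(0−(-24/5))) = ½·(9/5 + 63/5 − 48/5) = 12/5, so the ratio is (12/5)/4 = 3/5.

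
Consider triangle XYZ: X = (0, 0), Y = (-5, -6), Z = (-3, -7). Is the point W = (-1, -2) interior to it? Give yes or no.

yes

Barycentric coordinates of W: (12/17, 1/17, 4/17).
The three coordinates are positive, positive, positive; a point is interior exactly when all three are positive.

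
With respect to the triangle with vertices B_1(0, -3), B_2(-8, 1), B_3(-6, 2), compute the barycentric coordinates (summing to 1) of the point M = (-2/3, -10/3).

(1, 1/3, -1/3)

Signed area of the reference triangle: [B_1B_2B_3] = ½·(0·(1−2) + (-8)·(2−(-3)) + (-6)·(-3−1)) = ½·(0 − 40 + 24) = -8.
[MB_2B_3] = ½·((-2/3)·(1−2) + (-8)·(2−(-10/3)) + (-6)·(-10/3−1)) = ½·(2/3 − 128/3 + 26) = -8, so the B_1-coordinate is (-8)/(-8) = 1.
[B_1MB_3] = ½·(0·(-10/3−2) + (-2/3)·(2−(-3)) + (-6)·(-3−(-10/3))) = ½·(0 − 10/3 − 2) = -8/3, so the B_2-coordinate is 1/3.
[B_1B_2M] = ½·(0·(1−(-10/3)) + (-8)·(-10/3−(-3)) + (-2/3)·(-3−1)) = ½·(0 + 8/3 + 8/3) = 8/3, so the B_3-coordinate is -1/3.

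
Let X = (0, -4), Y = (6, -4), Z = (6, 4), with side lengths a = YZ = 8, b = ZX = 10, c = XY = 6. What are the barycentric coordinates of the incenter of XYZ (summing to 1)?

(1/3, 5/12, 1/4)

The incenter has barycentric coordinates proportional to the opposite side lengths: (8 : 10 : 6).
Normalizing by 8+10+6 = 24 gives (1/3, 5/12, 1/4).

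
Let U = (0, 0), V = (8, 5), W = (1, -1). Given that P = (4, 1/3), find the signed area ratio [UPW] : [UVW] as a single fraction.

[UVW] = ½·(0·(5−(-1)) + 8·(-1−0) + 1·(0−5)) = ½·(0 − 8 − 5) = -13/2.
[UPW] = ½·(0·(1/3−(-1)) + 4·(-1−0) + 1·(0−(1/3))) = ½·(0 − 4 − 1/3) = -13/6, so the ratio is (-13/6)/(-13/2) = 1/3.

1/3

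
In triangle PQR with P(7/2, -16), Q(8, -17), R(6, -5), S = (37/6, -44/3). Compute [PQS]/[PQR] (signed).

[PQR] = ½·((7/2)·(-17−(-5)) + 8·(-5−(-16)) + 6·(-16−(-17))) = ½·(-42 + 88 + 6) = 26.
[PQS] = ½·((7/2)·(-17−(-44/3)) + 8·(-44/3−(-16)) + (37/6)·(-16−(-17))) = ½·(-49/6 + 32/3 + 37/6) = 13/3, so the ratio is (13/3)/26 = 1/6.

1/6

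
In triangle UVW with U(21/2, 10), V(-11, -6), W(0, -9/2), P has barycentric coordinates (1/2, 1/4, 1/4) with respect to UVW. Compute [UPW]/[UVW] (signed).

The signed ratio [UPW]/[UVW] equals the barycentric coordinate of P at vertex V, which is 1/4.

1/4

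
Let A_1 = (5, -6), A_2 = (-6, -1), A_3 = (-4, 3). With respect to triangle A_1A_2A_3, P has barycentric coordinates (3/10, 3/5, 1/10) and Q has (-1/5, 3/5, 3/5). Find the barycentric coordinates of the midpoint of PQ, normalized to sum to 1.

Since both coordinate triples sum to 1, the midpoint's barycentrics are the componentwise average.
(3/10+-1/5)/2 = 1/20; similarly 3/5 and 7/20.

(1/20, 3/5, 7/20)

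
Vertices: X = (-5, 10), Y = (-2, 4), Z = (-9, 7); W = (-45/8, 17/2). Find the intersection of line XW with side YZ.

Barycentric coordinates of W with respect to XYZ: (5/8, 1/8, 1/4).
On side YZ the X-coordinate is zero; dropping W's X-weight 5/8 and renormalizing the remaining 1/8 : 1/4 gives weights 1/3, 2/3 on Y, Z.
V = (1/3)·(-2, 4) + (2/3)·(-9, 7) = (-20/3, 6).

(-20/3, 6)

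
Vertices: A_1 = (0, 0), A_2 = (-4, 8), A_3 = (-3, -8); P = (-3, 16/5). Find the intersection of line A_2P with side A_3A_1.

(-3/2, -4)

Barycentric coordinates of P with respect to A_1A_2A_3: (1/5, 3/5, 1/5).
On side A_3A_1 the A_2-coordinate is zero; dropping P's A_2-weight 3/5 and renormalizing the remaining 1/5 : 1/5 gives weights 1/2, 1/2 on A_3, A_1.
Q = (1/2)·(-3, -8) + (1/2)·(0, 0) = (-3/2, -4).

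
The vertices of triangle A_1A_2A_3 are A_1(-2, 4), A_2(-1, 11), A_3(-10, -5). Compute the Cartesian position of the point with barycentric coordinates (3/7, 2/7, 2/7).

(-4, 24/7)

P = (3/7)·A_1 + (2/7)·A_2 + (2/7)·A_3.
x-coordinate: (3/7)·(-2) + (2/7)·(-1) + (2/7)·(-10) = -4.
y-coordinate: (3/7)·4 + (2/7)·11 + (2/7)·(-5) = 24/7.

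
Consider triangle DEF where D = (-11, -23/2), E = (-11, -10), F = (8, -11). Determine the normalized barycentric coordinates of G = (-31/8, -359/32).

Signed area of the reference triangle: [DEF] = ½·((-11)·(-10−(-11)) + (-11)·(-11−(-23/2)) + 8·(-23/2−(-10))) = ½·(-11 − 11/2 − 12) = -57/4.
[GEF] = ½·((-31/8)·(-10−(-11)) + (-11)·(-11−(-359/32)) + 8·(-359/32−(-10))) = ½·(-31/8 − 77/32 − 39/4) = -513/64, so the D-coordinate is (-513/64)/(-57/4) = 9/16.
[DGF] = ½·((-11)·(-359/32−(-11)) + (-31/8)·(-11−(-23/2)) + 8·(-23/2−(-359/32))) = ½·(77/32 − 31/16 − 9/4) = -57/64, so the E-coordinate is 1/16.
[DEG] = ½·((-11)·(-10−(-359/32)) + (-11)·(-359/32−(-23/2)) + (-31/8)·(-23/2−(-10))) = ½·(-429/32 − 99/32 + 93/16) = -171/32, so the F-coordinate is 3/8.

(9/16, 1/16, 3/8)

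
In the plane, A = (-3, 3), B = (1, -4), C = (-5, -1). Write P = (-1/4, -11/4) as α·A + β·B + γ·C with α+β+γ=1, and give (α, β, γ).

Signed area of the reference triangle: [ABC] = ½·((-3)·(-4−(-1)) + 1·(-1−3) + (-5)·(3−(-4))) = ½·(9 − 4 − 35) = -15.
[PBC] = ½·((-1/4)·(-4−(-1)) + 1·(-1−(-11/4)) + (-5)·(-11/4−(-4))) = ½·(3/4 + 7/4 − 25/4) = -15/8, so the A-coordinate is (-15/8)/(-15) = 1/8.
[APC] = ½·((-3)·(-11/4−(-1)) + (-1/4)·(-1−3) + (-5)·(3−(-11/4))) = ½·(21/4 + 1 − 115/4) = -45/4, so the B-coordinate is 3/4.
[ABP] = ½·((-3)·(-4−(-11/4)) + 1·(-11/4−3) + (-1/4)·(3−(-4))) = ½·(15/4 − 23/4 − 7/4) = -15/8, so the C-coordinate is 1/8.

(1/8, 3/4, 1/8)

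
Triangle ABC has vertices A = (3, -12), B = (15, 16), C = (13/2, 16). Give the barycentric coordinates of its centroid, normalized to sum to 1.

The centroid is the average of the vertices, so each weight is 1/3.

(1/3, 1/3, 1/3)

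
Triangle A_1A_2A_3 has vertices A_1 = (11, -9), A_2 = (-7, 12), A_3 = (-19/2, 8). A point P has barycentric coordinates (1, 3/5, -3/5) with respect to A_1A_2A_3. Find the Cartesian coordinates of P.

P = 1·A_1 + (3/5)·A_2 + (-3/5)·A_3.
x-coordinate: 1·11 + (3/5)·(-7) + (-3/5)·(-19/2) = 25/2.
y-coordinate: 1·(-9) + (3/5)·12 + (-3/5)·8 = -33/5.

(25/2, -33/5)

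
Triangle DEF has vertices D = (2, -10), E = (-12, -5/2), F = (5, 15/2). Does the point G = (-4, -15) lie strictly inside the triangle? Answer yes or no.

Barycentric coordinates of G: (117/107, 36/107, -46/107).
The three coordinates are positive, positive, negative; a point is interior exactly when all three are positive.

no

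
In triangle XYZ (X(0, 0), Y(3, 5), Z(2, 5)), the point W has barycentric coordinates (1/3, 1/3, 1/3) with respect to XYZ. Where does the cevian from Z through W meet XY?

(3/2, 5/2)

Line ZW meets XY where the Z-coordinate vanishes; zeroing W's Z-weight and renormalizing leaves X, Y-weights 1/3 : 1/3 → (1/2, 1/2).
So V = (1/2)·X + (1/2)·Y = (3/2, 5/2).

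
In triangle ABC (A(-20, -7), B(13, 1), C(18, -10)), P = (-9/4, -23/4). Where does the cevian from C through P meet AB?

Barycentric coordinates of P with respect to ABC: (1/2, 1/4, 1/4).
On side AB the C-coordinate is zero; dropping P's C-weight 1/4 and renormalizing the remaining 1/2 : 1/4 gives weights 2/3, 1/3 on A, B.
Q = (2/3)·(-20, -7) + (1/3)·(13, 1) = (-9, -13/3).

(-9, -13/3)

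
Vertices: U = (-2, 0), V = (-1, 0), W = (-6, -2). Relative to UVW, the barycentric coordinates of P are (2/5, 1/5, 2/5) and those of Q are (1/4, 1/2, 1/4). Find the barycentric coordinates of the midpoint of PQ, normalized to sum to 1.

(13/40, 7/20, 13/40)

Since both coordinate triples sum to 1, the midpoint's barycentrics are the componentwise average.
(2/5+1/4)/2 = 13/40; similarly 7/20 and 13/40.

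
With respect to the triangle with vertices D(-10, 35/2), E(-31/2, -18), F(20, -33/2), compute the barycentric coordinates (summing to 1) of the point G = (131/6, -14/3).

Signed area of the reference triangle: [DEF] = ½·((-10)·(-18−(-33/2)) + (-31/2)·(-33/2−(35/2)) + 20·(35/2−(-18))) = ½·(15 + 527 + 710) = 626.
[GEF] = ½·((131/6)·(-18−(-33/2)) + (-31/2)·(-33/2−(-14/3)) + 20·(-14/3−(-18))) = ½·(-131/4 + 2201/12 + 800/3) = 626/3, so the D-coordinate is (626/3)/626 = 1/3.
[DGF] = ½·((-10)·(-14/3−(-33/2)) + (131/6)·(-33/2−(35/2)) + 20·(35/2−(-14/3))) = ½·(-355/3 − 2227/3 + 1330/3) = -626/3, so the E-coordinate is -1/3.
[DEG] = ½·((-10)·(-18−(-14/3)) + (-31/2)·(-14/3−(35/2)) + (131/6)·(35/2−(-18))) = ½·(400/3 + 4123/12 + 9301/12) = 626, so the F-coordinate is 1.

(1/3, -1/3, 1)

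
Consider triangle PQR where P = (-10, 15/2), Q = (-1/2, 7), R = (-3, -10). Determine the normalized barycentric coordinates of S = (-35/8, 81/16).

(3/8, 1/2, 1/8)

Signed area of the reference triangle: [PQR] = ½·((-10)·(7−(-10)) + (-1/2)·(-10−(15/2)) + (-3)·(15/2−7)) = ½·(-170 + 35/4 − 3/2) = -651/8.
[SQR] = ½·((-35/8)·(7−(-10)) + (-1/2)·(-10−(81/16)) + (-3)·(81/16−7)) = ½·(-595/8 + 241/32 + 93/16) = -1953/64, so the P-coordinate is (-1953/64)/(-651/8) = 3/8.
[PSR] = ½·((-10)·(81/16−(-10)) + (-35/8)·(-10−(15/2)) + (-3)·(15/2−(81/16))) = ½·(-1205/8 + 1225/16 − 117/16) = -651/16, so the Q-coordinate is 1/2.
[PQS] = ½·((-10)·(7−(81/16)) + (-1/2)·(81/16−(15/2)) + (-35/8)·(15/2−7)) = ½·(-155/8 + 39/32 − 35/16) = -651/64, so the R-coordinate is 1/8.
Check: 3/8 + 1/2 + 1/8 = 1.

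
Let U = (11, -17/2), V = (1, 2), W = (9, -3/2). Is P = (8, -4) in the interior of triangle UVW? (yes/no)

Barycentric coordinates of P: (47/98, 12/49, 27/98).
The three coordinates are positive, positive, positive; a point is interior exactly when all three are positive.

yes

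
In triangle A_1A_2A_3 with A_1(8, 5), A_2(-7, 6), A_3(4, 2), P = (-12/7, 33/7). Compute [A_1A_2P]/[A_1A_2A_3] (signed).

2/7

[A_1A_2A_3] = ½·(8·(6−2) + (-7)·(2−5) + 4·(5−6)) = ½·(32 + 21 − 4) = 49/2.
[A_1A_2P] = ½·(8·(6−(33/7)) + (-7)·(33/7−5) + (-12/7)·(5−6)) = ½·(72/7 + 2 + 12/7) = 7, so the ratio is 7/(49/2) = 2/7.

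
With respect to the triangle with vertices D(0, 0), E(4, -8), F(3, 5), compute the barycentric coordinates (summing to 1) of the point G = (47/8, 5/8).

(-3/4, 5/8, 9/8)

Signed area of the reference triangle: [DEF] = ½·(0·(-8−5) + 4·(5−0) + 3·(0−(-8))) = ½·(0 + 20 + 24) = 22.
[GEF] = ½·((47/8)·(-8−5) + 4·(5−(5/8)) + 3·(5/8−(-8))) = ½·(-611/8 + 35/2 + 207/8) = -33/2, so the D-coordinate is (-33/2)/22 = -3/4.
[DGF] = ½·(0·(5/8−5) + (47/8)·(5−0) + 3·(0−(5/8))) = ½·(0 + 235/8 − 15/8) = 55/4, so the E-coordinate is 5/8.
[DEG] = ½·(0·(-8−(5/8)) + 4·(5/8−0) + (47/8)·(0−(-8))) = ½·(0 + 5/2 + 47) = 99/4, so the F-coordinate is 9/8.
Check: -3/4 + 5/8 + 9/8 = 1.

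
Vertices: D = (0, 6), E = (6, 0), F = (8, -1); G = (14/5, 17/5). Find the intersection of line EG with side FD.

(2, 17/4)

Barycentric coordinates of G with respect to DEF: (3/5, 1/5, 1/5).
On side FD the E-coordinate is zero; dropping G's E-weight 1/5 and renormalizing the remaining 1/5 : 3/5 gives weights 1/4, 3/4 on F, D.
H = (1/4)·(8, -1) + (3/4)·(0, 6) = (2, 17/4).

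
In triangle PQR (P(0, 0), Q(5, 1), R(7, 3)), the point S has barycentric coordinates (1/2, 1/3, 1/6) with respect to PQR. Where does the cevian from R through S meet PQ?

Line RS meets PQ where the R-coordinate vanishes; zeroing S's R-weight and renormalizing leaves P, Q-weights 1/2 : 1/3 → (3/5, 2/5).
So T = (3/5)·P + (2/5)·Q = (2, 2/5).

(2, 2/5)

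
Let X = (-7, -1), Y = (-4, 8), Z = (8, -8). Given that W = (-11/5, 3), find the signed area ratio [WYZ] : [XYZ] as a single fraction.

1/5

[XYZ] = ½·((-7)·(8−(-8)) + (-4)·(-8−(-1)) + 8·(-1−8)) = ½·(-112 + 28 − 72) = -78.
[WYZ] = ½·((-11/5)·(8−(-8)) + (-4)·(-8−3) + 8·(3−8)) = ½·(-176/5 + 44 − 40) = -78/5, so the ratio is (-78/5)/(-78) = 1/5.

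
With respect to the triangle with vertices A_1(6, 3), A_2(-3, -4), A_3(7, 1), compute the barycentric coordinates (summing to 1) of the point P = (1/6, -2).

(1/6, 2/3, 1/6)

Signed area of the reference triangle: [A_1A_2A_3] = ½·(6·(-4−1) + (-3)·(1−3) + 7·(3−(-4))) = ½·(-30 + 6 + 49) = 25/2.
[PA_2A_3] = ½·((1/6)·(-4−1) + (-3)·(1−(-2)) + 7·(-2−(-4))) = ½·(-5/6 − 9 + 14) = 25/12, so the A_1-coordinate is (25/12)/(25/2) = 1/6.
[A_1PA_3] = ½·(6·(-2−1) + (1/6)·(1−3) + 7·(3−(-2))) = ½·(-18 − 1/3 + 35) = 25/3, so the A_2-coordinate is 2/3.
[A_1A_2P] = ½·(6·(-4−(-2)) + (-3)·(-2−3) + (1/6)·(3−(-4))) = ½·(-12 + 15 + 7/6) = 25/12, so the A_3-coordinate is 1/6.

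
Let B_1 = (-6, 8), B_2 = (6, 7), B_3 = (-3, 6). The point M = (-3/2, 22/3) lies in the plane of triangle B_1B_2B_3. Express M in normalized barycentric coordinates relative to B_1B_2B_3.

Signed area of the reference triangle: [B_1B_2B_3] = ½·((-6)·(7−6) + 6·(6−8) + (-3)·(8−7)) = ½·(-6 − 12 − 3) = -21/2.
[MB_2B_3] = ½·((-3/2)·(7−6) + 6·(6−(22/3)) + (-3)·(22/3−7)) = ½·(-3/2 − 8 − 1) = -21/4, so the B_1-coordinate is (-21/4)/(-21/2) = 1/2.
[B_1MB_3] = ½·((-6)·(22/3−6) + (-3/2)·(6−8) + (-3)·(8−(22/3))) = ½·(-8 + 3 − 2) = -7/2, so the B_2-coordinate is 1/3.
[B_1B_2M] = ½·((-6)·(7−(22/3)) + 6·(22/3−8) + (-3/2)·(8−7)) = ½·(2 − 4 − 3/2) = -7/4, so the B_3-coordinate is 1/6.

(1/2, 1/3, 1/6)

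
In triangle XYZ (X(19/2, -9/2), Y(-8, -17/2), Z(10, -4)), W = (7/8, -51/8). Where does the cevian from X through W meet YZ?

(-2, -7)

Barycentric coordinates of W with respect to XYZ: (1/4, 1/2, 1/4).
On side YZ the X-coordinate is zero; dropping W's X-weight 1/4 and renormalizing the remaining 1/2 : 1/4 gives weights 2/3, 1/3 on Y, Z.
V = (2/3)·(-8, -17/2) + (1/3)·(10, -4) = (-2, -7).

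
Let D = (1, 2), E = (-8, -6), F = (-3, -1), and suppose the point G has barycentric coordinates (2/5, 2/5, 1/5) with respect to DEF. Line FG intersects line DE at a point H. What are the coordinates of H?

Line FG meets DE where the F-coordinate vanishes; zeroing G's F-weight and renormalizing leaves D, E-weights 2/5 : 2/5 → (1/2, 1/2).
So H = (1/2)·D + (1/2)·E = (-7/2, -2).

(-7/2, -2)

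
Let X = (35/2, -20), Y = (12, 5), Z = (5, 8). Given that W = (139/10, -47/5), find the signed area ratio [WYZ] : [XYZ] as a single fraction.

3/5

[XYZ] = ½·((35/2)·(5−8) + 12·(8−(-20)) + 5·(-20−5)) = ½·(-105/2 + 336 − 125) = 317/4.
[WYZ] = ½·((139/10)·(5−8) + 12·(8−(-47/5)) + 5·(-47/5−5)) = ½·(-417/10 + 1044/5 − 72) = 951/20, so the ratio is (951/20)/(317/4) = 3/5.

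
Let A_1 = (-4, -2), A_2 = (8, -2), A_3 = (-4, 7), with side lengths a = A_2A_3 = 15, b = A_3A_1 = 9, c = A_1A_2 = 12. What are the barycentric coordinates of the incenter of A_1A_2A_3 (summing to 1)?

The incenter has barycentric coordinates proportional to the opposite side lengths: (15 : 9 : 12).
Normalizing by 15+9+12 = 36 gives (5/12, 1/4, 1/3).

(5/12, 1/4, 1/3)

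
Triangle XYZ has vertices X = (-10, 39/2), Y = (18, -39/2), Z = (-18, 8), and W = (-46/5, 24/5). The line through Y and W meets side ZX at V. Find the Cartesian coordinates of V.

(-16, 87/8)

Barycentric coordinates of W with respect to XYZ: (1/5, 1/5, 3/5).
On side ZX the Y-coordinate is zero; dropping W's Y-weight 1/5 and renormalizing the remaining 3/5 : 1/5 gives weights 3/4, 1/4 on Z, X.
V = (3/4)·(-18, 8) + (1/4)·(-10, 39/2) = (-16, 87/8).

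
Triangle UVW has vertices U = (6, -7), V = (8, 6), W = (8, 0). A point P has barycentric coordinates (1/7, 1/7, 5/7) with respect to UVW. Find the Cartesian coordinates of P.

P = (1/7)·U + (1/7)·V + (5/7)·W.
x-coordinate: (1/7)·6 + (1/7)·8 + (5/7)·8 = 54/7.
y-coordinate: (1/7)·(-7) + (1/7)·6 + (5/7)·0 = -1/7.

(54/7, -1/7)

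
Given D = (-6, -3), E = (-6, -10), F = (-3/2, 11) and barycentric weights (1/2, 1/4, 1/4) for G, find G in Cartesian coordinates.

G = (1/2)·D + (1/4)·E + (1/4)·F.
x-coordinate: (1/2)·(-6) + (1/4)·(-6) + (1/4)·(-3/2) = -39/8.
y-coordinate: (1/2)·(-3) + (1/4)·(-10) + (1/4)·11 = -5/4.

(-39/8, -5/4)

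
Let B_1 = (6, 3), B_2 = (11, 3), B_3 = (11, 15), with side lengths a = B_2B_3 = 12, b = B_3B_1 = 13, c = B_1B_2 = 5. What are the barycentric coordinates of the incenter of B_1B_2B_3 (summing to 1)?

(2/5, 13/30, 1/6)

The incenter has barycentric coordinates proportional to the opposite side lengths: (12 : 13 : 5).
Normalizing by 12+13+5 = 30 gives (2/5, 13/30, 1/6).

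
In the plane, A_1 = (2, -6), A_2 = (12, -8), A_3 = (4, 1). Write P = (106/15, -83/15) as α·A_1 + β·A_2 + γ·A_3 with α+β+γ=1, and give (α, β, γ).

(1/3, 7/15, 1/5)

Signed area of the reference triangle: [A_1A_2A_3] = ½·(2·(-8−1) + 12·(1−(-6)) + 4·(-6−(-8))) = ½·(-18 + 84 + 8) = 37.
[PA_2A_3] = ½·((106/15)·(-8−1) + 12·(1−(-83/15)) + 4·(-83/15−(-8))) = ½·(-318/5 + 392/5 + 148/15) = 37/3, so the A_1-coordinate is (37/3)/37 = 1/3.
[A_1PA_3] = ½·(2·(-83/15−1) + (106/15)·(1−(-6)) + 4·(-6−(-83/15))) = ½·(-196/15 + 742/15 − 28/15) = 259/15, so the A_2-coordinate is 7/15.
[A_1A_2P] = ½·(2·(-8−(-83/15)) + 12·(-83/15−(-6)) + (106/15)·(-6−(-8))) = ½·(-74/15 + 28/5 + 212/15) = 37/5, so the A_3-coordinate is 1/5.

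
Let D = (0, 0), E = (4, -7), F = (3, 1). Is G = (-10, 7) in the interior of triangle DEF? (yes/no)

Barycentric coordinates of G: (98/25, -31/25, -42/25).
The three coordinates are positive, negative, negative; a point is interior exactly when all three are positive.

no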